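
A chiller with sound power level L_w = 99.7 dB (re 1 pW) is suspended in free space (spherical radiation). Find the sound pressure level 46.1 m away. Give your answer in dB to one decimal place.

The power spreads over a sphere of area 4π·r², so L_p = L_w − 10·log₁₀(4π·r²).
4π·r² = 2.671e+04 m², 10·log₁₀ of that is 44.266 dB.
L_p = 99.7 − 44.266 = 55.43 dB.

55.4 dB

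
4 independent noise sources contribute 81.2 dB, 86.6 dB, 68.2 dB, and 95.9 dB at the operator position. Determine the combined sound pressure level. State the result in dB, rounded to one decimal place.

For uncorrelated sources the intensities add, so convert each level to linear form, sum, and take 10·log₁₀ of the total.
Σ 10^(L/10) = 10^(81.2/10) + 10^(86.6/10) + 10^(68.2/10) + 10^(95.9/10) = 4.486e+09.
L_total = 10·log₁₀(4.486e+09) = 96.52 dB.

96.5 dB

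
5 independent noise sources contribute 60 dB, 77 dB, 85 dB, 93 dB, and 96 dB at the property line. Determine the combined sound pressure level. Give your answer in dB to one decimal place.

98.0 dB

Incoherent sources combine by intensity addition: L_total = 10·log₁₀(Σ 10^(L_i/10)).
Σ 10^(L/10) = 10^(60/10) + 10^(77/10) + 10^(85/10) + 10^(93/10) + 10^(96/10) = 6.344e+09.
L_total = 10·log₁₀(6.344e+09) = 98.02 dB.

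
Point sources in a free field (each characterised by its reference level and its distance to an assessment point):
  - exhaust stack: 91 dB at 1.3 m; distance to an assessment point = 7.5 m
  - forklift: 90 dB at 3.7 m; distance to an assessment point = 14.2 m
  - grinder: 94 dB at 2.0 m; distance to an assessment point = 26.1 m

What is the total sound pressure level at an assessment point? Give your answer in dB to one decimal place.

80.8 dB

Propagate each source to the receiver with L = L_ref − 20·log₁₀(r/r_ref), then add intensities.
exhaust stack: 91 − 20·log₁₀(7.5/1.3) = 91 − 15.22 = 75.78 dB.
forklift: 90 − 20·log₁₀(14.2/3.7) = 90 − 11.68 = 78.32 dB.
grinder: 94 − 20·log₁₀(26.1/2.0) = 94 − 22.31 = 71.69 dB.
Σ 10^(L/10) = 1.205e+08 → L_total = 10·log₁₀(1.205e+08) = 80.81 dB.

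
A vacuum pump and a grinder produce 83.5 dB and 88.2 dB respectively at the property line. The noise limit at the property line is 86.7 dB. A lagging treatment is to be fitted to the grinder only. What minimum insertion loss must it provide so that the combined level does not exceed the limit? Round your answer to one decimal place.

The untreated sources together contribute 10^(83.5/10) = 2.239e+08, i.e. 83.50 dB.
The limit corresponds to 10^(86.7/10) = 4.677e+08; subtracting the fixed part leaves 2.439e+08 for the grinder, i.e. 83.87 dB.
So the grinder must be reduced from 88.2 to 83.87 dB: IL = 4.33 dB.

4.3 dB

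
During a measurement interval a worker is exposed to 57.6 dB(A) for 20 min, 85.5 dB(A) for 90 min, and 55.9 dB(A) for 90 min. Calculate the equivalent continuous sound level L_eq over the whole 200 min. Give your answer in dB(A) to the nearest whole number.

L_eq = 10·log₁₀[(1/T)·Σ tᵢ·10^(Lᵢ/10)] with T = 200 min.
Σ tᵢ·10^(Lᵢ/10) = 20·10^(57.6/10) + 90·10^(85.5/10) + 90·10^(55.9/10) = 3.198e+10.
L_eq = 10·log₁₀(3.198e+10/200) = 82.04 dB(A).

82 dB(A)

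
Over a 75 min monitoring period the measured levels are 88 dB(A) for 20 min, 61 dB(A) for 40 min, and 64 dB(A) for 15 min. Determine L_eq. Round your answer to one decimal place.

82.3 dB(A)

L_eq = 10·log₁₀[(1/T)·Σ tᵢ·10^(Lᵢ/10)] with T = 75 min.
Σ tᵢ·10^(Lᵢ/10) = 20·10^(88/10) + 40·10^(61/10) + 15·10^(64/10) = 1.271e+10.
L_eq = 10·log₁₀(1.271e+10/75) = 82.29 dB(A).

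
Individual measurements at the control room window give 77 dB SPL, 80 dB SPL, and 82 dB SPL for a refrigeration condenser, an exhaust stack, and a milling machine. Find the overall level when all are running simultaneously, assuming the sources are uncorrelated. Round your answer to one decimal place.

84.9 dB SPL

Incoherent sources combine by intensity addition: L_total = 10·log₁₀(Σ 10^(L_i/10)).
Σ 10^(L/10) = 10^(77/10) + 10^(80/10) + 10^(82/10) = 3.086e+08.
L_total = 10·log₁₀(3.086e+08) = 84.89 dB SPL.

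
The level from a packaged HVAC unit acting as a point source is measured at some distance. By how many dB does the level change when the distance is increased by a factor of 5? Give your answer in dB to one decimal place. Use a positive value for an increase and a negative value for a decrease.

-14.0 dB

A point source loses 6 dB per doubling of distance; generally ΔL = −20·log₁₀(r₂/r₁).
ΔL = −20·log₁₀(5) = -13.98 dB.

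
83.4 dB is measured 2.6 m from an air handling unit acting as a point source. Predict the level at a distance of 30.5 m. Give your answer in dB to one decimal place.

For a point source, L₂ = L₁ − 20·log₁₀(r₂/r₁).
L₂ = 83.4 − 20·log₁₀(30.5/2.6) = 83.4 − 21.387 = 62.01 dB.

62.0 dB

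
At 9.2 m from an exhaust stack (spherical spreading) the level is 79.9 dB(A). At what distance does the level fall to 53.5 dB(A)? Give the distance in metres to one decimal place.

Point-source spreading drops the level by 20·log₁₀(r₂/r₁); inverting, r₂/r₁ = 10^(ΔL/20).
r₂ = 9.2·10^((79.9−53.5)/20) = 9.2·10^(26.4/20) = 192.22 m.

192.2 m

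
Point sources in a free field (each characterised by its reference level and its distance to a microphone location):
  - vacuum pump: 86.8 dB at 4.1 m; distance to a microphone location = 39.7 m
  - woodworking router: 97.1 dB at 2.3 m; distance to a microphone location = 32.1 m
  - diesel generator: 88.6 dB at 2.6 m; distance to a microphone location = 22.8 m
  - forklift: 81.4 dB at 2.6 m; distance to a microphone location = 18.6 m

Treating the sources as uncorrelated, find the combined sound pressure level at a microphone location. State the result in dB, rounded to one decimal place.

76.4 dB

Propagate each source to the receiver with L = L_ref − 20·log₁₀(r/r_ref), then add intensities.
vacuum pump: 86.8 − 20·log₁₀(39.7/4.1) = 86.8 − 19.72 = 67.08 dB.
woodworking router: 97.1 − 20·log₁₀(32.1/2.3) = 97.1 − 22.90 = 74.20 dB.
diesel generator: 88.6 − 20·log₁₀(22.8/2.6) = 88.6 − 18.86 = 69.74 dB.
forklift: 81.4 − 20·log₁₀(18.6/2.6) = 81.4 − 17.09 = 64.31 dB.
Σ 10^(L/10) = 4.355e+07 → L_total = 10·log₁₀(4.355e+07) = 76.39 dB.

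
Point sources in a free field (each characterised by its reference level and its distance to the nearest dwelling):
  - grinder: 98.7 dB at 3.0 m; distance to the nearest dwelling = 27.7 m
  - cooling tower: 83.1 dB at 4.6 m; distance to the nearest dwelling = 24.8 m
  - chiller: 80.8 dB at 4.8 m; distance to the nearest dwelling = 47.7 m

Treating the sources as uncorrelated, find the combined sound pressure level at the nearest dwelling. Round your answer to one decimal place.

Apply inverse-square spreading to bring every level to the receiver, then sum 10^(L/10).
grinder: 98.7 − 20·log₁₀(27.7/3.0) = 98.7 − 19.31 = 79.39 dB.
cooling tower: 83.1 − 20·log₁₀(24.8/4.6) = 83.1 − 14.63 = 68.47 dB.
chiller: 80.8 − 20·log₁₀(47.7/4.8) = 80.8 − 19.95 = 60.85 dB.
Σ 10^(L/10) = 9.519e+07 → L_total = 10·log₁₀(9.519e+07) = 79.79 dB.

79.8 dB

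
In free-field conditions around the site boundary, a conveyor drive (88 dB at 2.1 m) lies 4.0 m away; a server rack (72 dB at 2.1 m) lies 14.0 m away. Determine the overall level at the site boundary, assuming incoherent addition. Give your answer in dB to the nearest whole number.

Apply inverse-square spreading to bring every level to the receiver, then sum 10^(L/10).
conveyor drive: 88 − 20·log₁₀(4.0/2.1) = 88 − 5.60 = 82.40 dB.
server rack: 72 − 20·log₁₀(14.0/2.1) = 72 − 16.48 = 55.52 dB.
Σ 10^(L/10) = 1.743e+08 → L_total = 10·log₁₀(1.743e+08) = 82.41 dB.

82 dB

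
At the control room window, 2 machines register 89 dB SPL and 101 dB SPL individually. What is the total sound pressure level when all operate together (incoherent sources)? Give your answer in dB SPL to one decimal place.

Incoherent sources combine by intensity addition: L_total = 10·log₁₀(Σ 10^(L_i/10)).
Σ 10^(L/10) = 10^(89/10) + 10^(101/10) = 1.338e+10.
L_total = 10·log₁₀(1.338e+10) = 101.27 dB SPL.

101.3 dB SPL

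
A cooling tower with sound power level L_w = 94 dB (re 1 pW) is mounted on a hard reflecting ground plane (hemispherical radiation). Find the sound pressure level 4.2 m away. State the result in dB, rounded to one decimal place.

73.6 dB

L_p = L_w − 10·log₁₀(2π·r²) with r = 4.2 m.
2π·r² = 110.8 m², 10·log₁₀ of that is 20.447 dB.
L_p = 94 − 20.447 = 73.55 dB.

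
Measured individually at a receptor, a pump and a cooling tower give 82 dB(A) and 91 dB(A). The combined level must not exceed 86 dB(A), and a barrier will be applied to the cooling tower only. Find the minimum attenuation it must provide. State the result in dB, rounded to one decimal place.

7.2 dB

Fixed contribution from the other source: Σ 10^(L/10) = 10^(82/10) = 1.585e+08 (82.00 dB(A)).
To meet 86 dB(A) overall, the treated cooling tower may contribute at most 10^(86/10) − 1.585e+08 = 2.396e+08, i.e. 83.80 dB(A).
Required insertion loss = 91 − 83.80 = 7.20 dB.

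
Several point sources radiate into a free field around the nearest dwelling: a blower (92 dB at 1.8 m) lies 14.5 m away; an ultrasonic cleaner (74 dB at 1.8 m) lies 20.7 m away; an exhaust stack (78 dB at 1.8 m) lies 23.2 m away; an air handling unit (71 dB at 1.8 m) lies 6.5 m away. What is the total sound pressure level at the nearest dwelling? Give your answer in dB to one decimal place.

Apply inverse-square spreading to bring every level to the receiver, then sum 10^(L/10).
blower: 92 − 20·log₁₀(14.5/1.8) = 92 − 18.12 = 73.88 dB.
ultrasonic cleaner: 74 − 20·log₁₀(20.7/1.8) = 74 − 21.21 = 52.79 dB.
exhaust stack: 78 − 20·log₁₀(23.2/1.8) = 78 − 22.20 = 55.80 dB.
air handling unit: 71 − 20·log₁₀(6.5/1.8) = 71 − 11.15 = 59.85 dB.
Σ 10^(L/10) = 2.596e+07 → L_total = 10·log₁₀(2.596e+07) = 74.14 dB.

74.1 dB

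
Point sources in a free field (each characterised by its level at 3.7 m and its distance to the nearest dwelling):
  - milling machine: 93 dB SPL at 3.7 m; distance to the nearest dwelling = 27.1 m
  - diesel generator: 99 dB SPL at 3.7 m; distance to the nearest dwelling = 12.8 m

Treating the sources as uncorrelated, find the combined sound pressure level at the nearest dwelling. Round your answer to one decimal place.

Propagate each source to the receiver with L = L_ref − 20·log₁₀(r/r_ref), then add intensities.
milling machine: 93 − 20·log₁₀(27.1/3.7) = 93 − 17.30 = 75.70 dB SPL.
diesel generator: 99 − 20·log₁₀(12.8/3.7) = 99 − 10.78 = 88.22 dB SPL.
Σ 10^(L/10) = 7.009e+08 → L_total = 10·log₁₀(7.009e+08) = 88.46 dB SPL.

88.5 dB SPL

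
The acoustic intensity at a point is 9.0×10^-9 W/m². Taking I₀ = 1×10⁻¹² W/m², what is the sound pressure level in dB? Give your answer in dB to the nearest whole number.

40 dB

L = 10·log₁₀(I/I₀) = 10·log₁₀(9.0×10^-9/10⁻¹²) = 10·log₁₀(9.0×10^3).
L = 10·(0.9542 + 3) = 39.54 dB.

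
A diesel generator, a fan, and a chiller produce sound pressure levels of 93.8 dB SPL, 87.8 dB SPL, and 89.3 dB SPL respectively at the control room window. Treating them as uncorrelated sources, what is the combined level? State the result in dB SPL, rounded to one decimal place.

95.9 dB SPL

For uncorrelated sources the intensities add, so convert each level to linear form, sum, and take 10·log₁₀ of the total.
Σ 10^(L/10) = 10^(93.8/10) + 10^(87.8/10) + 10^(89.3/10) = 3.853e+09.
L_total = 10·log₁₀(3.853e+09) = 95.86 dB SPL.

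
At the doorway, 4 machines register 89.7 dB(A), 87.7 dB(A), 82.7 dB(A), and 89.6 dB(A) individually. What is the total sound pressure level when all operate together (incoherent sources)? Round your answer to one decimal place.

94.2 dB(A)

Incoherent sources combine by intensity addition: L_total = 10·log₁₀(Σ 10^(L_i/10)).
Σ 10^(L/10) = 10^(89.7/10) + 10^(87.7/10) + 10^(82.7/10) + 10^(89.6/10) = 2.620e+09.
L_total = 10·log₁₀(2.620e+09) = 94.18 dB(A).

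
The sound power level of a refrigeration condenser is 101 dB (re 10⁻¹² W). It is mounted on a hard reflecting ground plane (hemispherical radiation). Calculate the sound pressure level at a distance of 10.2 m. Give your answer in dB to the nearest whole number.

Free-field hemispherical radiation: L_p = L_w − 10·log₁₀(2π·r²), r = 10.2 m.
2π·r² = 653.7 m², 10·log₁₀ of that is 28.154 dB.
L_p = 101 − 28.154 = 72.85 dB.

73 dB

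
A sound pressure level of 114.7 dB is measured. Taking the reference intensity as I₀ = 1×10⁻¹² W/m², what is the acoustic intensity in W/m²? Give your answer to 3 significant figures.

I = I₀·10^(L/10) = 10⁻¹² × 10^(114.7/10) = 10^(-0.530).

0.295 W/m²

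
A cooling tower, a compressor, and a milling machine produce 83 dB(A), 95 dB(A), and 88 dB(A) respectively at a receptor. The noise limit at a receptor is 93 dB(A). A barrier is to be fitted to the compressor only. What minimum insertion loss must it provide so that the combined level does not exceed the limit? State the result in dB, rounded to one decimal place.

4.3 dB

Fixed contribution from the other sources: Σ 10^(L/10) = 10^(83/10) + 10^(88/10) = 8.305e+08 (89.19 dB(A)).
The limit corresponds to 10^(93/10) = 1.995e+09; subtracting the fixed part leaves 1.165e+09 for the compressor, i.e. 90.66 dB(A).
Required insertion loss = 95 − 90.66 = 4.34 dB.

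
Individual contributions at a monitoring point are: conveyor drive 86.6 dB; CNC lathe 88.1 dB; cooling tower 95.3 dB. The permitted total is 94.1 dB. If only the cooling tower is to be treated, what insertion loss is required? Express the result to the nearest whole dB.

4 dB

Everything except the cooling tower sums to 10^(86.6/10) + 10^(88.1/10) = 1.103e+09 in linear terms, 90.42 dB.
The limit corresponds to 10^(94.1/10) = 2.570e+09; subtracting the fixed part leaves 1.468e+09 for the cooling tower, i.e. 91.67 dB.
So the cooling tower must be reduced from 95.3 to 91.67 dB: IL = 3.63 dB.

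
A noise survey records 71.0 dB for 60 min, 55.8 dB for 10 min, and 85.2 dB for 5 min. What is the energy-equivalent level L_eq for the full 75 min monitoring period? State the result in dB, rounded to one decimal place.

Weight each interval's intensity by its duration and average over T = 75 min:
Σ tᵢ·10^(Lᵢ/10) = 60·10^(71.0/10) + 10·10^(55.8/10) + 5·10^(85.2/10) = 2.415e+09.
L_eq = 10·log₁₀(2.415e+09/75) = 75.08 dB.

75.1 dB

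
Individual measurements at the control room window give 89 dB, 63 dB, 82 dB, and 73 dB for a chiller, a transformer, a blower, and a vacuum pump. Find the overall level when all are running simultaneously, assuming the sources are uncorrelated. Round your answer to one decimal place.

89.9 dB

Incoherent sources combine by intensity addition: L_total = 10·log₁₀(Σ 10^(L_i/10)).
Σ 10^(L/10) = 10^(89/10) + 10^(63/10) + 10^(82/10) + 10^(73/10) = 9.748e+08.
L_total = 10·log₁₀(9.748e+08) = 89.89 dB.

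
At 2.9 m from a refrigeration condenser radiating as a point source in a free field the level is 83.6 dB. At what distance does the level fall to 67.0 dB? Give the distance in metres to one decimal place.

19.6 m

The 16.6 dB drop corresponds to a distance ratio of 10^(16.6/20) for a point source.
r₂ = 2.9·10^((83.6−67.0)/20) = 2.9·10^(16.6/20) = 19.61 m.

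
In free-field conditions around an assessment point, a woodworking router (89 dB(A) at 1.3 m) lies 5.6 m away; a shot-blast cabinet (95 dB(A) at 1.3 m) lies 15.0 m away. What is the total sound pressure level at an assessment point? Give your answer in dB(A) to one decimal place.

Propagate each source to the receiver with L = L_ref − 20·log₁₀(r/r_ref), then add intensities.
woodworking router: 89 − 20·log₁₀(5.6/1.3) = 89 − 12.68 = 76.32 dB(A).
shot-blast cabinet: 95 − 20·log₁₀(15.0/1.3) = 95 − 21.24 = 73.76 dB(A).
Σ 10^(L/10) = 6.656e+07 → L_total = 10·log₁₀(6.656e+07) = 78.23 dB(A).

78.2 dB(A)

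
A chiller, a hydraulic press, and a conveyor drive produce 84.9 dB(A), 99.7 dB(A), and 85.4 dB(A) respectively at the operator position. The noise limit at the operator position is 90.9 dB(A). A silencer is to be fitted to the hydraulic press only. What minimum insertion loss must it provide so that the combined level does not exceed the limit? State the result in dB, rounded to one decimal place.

The untreated sources together contribute 10^(84.9/10) + 10^(85.4/10) = 6.558e+08, i.e. 88.17 dB(A).
To meet 90.9 dB(A) overall, the treated hydraulic press may contribute at most 10^(90.9/10) − 6.558e+08 = 5.745e+08, i.e. 87.59 dB(A).
So the hydraulic press must be reduced from 99.7 to 87.59 dB(A): IL = 12.11 dB.

12.1 dB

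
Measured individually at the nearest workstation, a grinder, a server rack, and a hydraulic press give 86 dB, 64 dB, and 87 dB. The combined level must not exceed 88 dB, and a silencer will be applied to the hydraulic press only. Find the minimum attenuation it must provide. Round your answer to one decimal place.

Fixed contribution from the other sources: Σ 10^(L/10) = 10^(86/10) + 10^(64/10) = 4.006e+08 (86.03 dB).
To meet 88 dB overall, the treated hydraulic press may contribute at most 10^(88/10) − 4.006e+08 = 2.303e+08, i.e. 83.62 dB.
So the hydraulic press must be reduced from 87 to 83.62 dB: IL = 3.38 dB.

3.4 dB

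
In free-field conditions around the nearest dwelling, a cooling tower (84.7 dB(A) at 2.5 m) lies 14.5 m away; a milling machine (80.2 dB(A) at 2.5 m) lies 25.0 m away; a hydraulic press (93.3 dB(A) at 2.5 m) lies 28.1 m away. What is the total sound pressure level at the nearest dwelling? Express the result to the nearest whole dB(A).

Propagate each source to the receiver with L = L_ref − 20·log₁₀(r/r_ref), then add intensities.
cooling tower: 84.7 − 20·log₁₀(14.5/2.5) = 84.7 − 15.27 = 69.43 dB(A).
milling machine: 80.2 − 20·log₁₀(25.0/2.5) = 80.2 − 20.00 = 60.20 dB(A).
hydraulic press: 93.3 − 20·log₁₀(28.1/2.5) = 93.3 − 21.02 = 72.28 dB(A).
Σ 10^(L/10) = 2.674e+07 → L_total = 10·log₁₀(2.674e+07) = 74.27 dB(A).

74 dB(A)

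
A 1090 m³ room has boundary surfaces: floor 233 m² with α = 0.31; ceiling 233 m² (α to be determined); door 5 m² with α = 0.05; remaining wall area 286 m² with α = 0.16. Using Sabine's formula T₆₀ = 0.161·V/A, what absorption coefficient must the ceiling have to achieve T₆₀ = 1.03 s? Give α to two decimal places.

0.22

From T₆₀ = 0.161·V/A, the target T₆₀ = 1.03 s needs A = 0.161·1090/1.03 = 170.38 m².
Absorption from the other surfaces = 233·0.31 + 5·0.05 + 286·0.16 = 118.24 m², so the ceiling must supply 52.14 m² over 233 m².
α = 52.14/233 = 0.224.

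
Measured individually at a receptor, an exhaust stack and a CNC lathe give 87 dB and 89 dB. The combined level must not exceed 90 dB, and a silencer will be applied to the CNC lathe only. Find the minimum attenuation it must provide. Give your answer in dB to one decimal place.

2.0 dB

Everything except the CNC lathe sums to 10^(87/10) = 5.012e+08 in linear terms, 87.00 dB.
The limit corresponds to 10^(90/10) = 1.000e+09; subtracting the fixed part leaves 4.988e+08 for the CNC lathe, i.e. 86.98 dB.
Required insertion loss = 89 − 86.98 = 2.02 dB.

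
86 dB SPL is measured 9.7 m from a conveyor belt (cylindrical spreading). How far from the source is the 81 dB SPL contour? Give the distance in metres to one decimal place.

For a line source L₁ − L₂ = 10·log₁₀(r₂/r₁), so r₂ = r₁·10^((L₁−L₂)/10).
r₂ = 9.7·10^((86−81)/10) = 9.7·10^(5.0/10) = 30.67 m.

30.7 m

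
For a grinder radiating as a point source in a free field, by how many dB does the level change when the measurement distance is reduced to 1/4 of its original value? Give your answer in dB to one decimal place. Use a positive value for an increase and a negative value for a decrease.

+12.0 dB

With spherical spreading the level changes by −20·log₁₀(r₂/r₁).
ΔL = −20·log₁₀(0.25) = +12.04 dB.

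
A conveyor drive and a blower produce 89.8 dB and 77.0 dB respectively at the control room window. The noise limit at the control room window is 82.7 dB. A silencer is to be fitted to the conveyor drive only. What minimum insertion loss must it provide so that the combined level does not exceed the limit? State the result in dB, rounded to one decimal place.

Everything except the conveyor drive sums to 10^(77.0/10) = 5.012e+07 in linear terms, 77.00 dB.
To meet 82.7 dB overall, the treated conveyor drive may contribute at most 10^(82.7/10) − 5.012e+07 = 1.361e+08, i.e. 81.34 dB.
Required insertion loss = 89.8 − 81.34 = 8.46 dB.

8.5 dB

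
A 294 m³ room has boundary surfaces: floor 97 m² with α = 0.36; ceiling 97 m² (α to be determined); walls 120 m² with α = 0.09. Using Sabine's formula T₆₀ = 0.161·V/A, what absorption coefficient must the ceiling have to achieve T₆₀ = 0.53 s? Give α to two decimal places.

Required total absorption A = 0.161·294/0.53 = 89.31 m².
Absorption from the other surfaces = 97·0.36 + 120·0.09 = 45.72 m², so the ceiling must supply 43.59 m² over 97 m².
α = 43.59/97 = 0.449.

0.45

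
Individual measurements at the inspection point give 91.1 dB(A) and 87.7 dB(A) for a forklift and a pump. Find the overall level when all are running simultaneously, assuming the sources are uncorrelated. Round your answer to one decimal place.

92.7 dB(A)

For uncorrelated sources the intensities add, so convert each level to linear form, sum, and take 10·log₁₀ of the total.
Σ 10^(L/10) = 10^(91.1/10) + 10^(87.7/10) = 1.877e+09.
L_total = 10·log₁₀(1.877e+09) = 92.73 dB(A).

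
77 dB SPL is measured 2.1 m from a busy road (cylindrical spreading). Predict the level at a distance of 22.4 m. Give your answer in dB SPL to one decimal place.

66.7 dB SPL

For a line source, L₂ = L₁ − 10·log₁₀(r₂/r₁).
L₂ = 77 − 10·log₁₀(22.4/2.1) = 77 − 10.280 = 66.72 dB SPL.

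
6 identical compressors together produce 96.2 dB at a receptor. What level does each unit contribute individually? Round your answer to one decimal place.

88.4 dB

For N identical incoherent sources L_total = L₁ + 10·log₁₀ N, so L₁ = 96.2 − 10·log₁₀(6) = 96.2 − 7.782.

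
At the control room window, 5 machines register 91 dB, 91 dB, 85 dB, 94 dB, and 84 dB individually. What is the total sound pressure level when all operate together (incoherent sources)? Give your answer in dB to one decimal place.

For uncorrelated sources the intensities add, so convert each level to linear form, sum, and take 10·log₁₀ of the total.
Σ 10^(L/10) = 10^(91/10) + 10^(91/10) + 10^(85/10) + 10^(94/10) + 10^(84/10) = 5.597e+09.
L_total = 10·log₁₀(5.597e+09) = 97.48 dB.

97.5 dB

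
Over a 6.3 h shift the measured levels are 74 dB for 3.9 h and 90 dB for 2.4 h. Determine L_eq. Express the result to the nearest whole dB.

Weight each interval's intensity by its duration and average over T = 6.3 h:
Σ tᵢ·10^(Lᵢ/10) = 3.9·10^(74/10) + 2.4·10^(90/10) = 2.498e+09.
L_eq = 10·log₁₀(2.498e+09/6.3) = 85.98 dB.

86 dB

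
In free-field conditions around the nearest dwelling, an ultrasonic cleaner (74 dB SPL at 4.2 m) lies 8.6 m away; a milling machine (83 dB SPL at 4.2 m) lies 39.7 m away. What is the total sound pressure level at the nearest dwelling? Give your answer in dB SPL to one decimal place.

69.2 dB SPL

Propagate each source to the receiver with L = L_ref − 20·log₁₀(r/r_ref), then add intensities.
ultrasonic cleaner: 74 − 20·log₁₀(8.6/4.2) = 74 − 6.22 = 67.78 dB SPL.
milling machine: 83 − 20·log₁₀(39.7/4.2) = 83 − 19.51 = 63.49 dB SPL.
Σ 10^(L/10) = 8.224e+06 → L_total = 10·log₁₀(8.224e+06) = 69.15 dB SPL.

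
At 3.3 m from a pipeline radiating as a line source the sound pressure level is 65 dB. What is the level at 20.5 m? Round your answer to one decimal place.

For a line source, L₂ = L₁ − 10·log₁₀(r₂/r₁).
L₂ = 65 − 10·log₁₀(20.5/3.3) = 65 − 7.932 = 57.07 dB.

57.1 dB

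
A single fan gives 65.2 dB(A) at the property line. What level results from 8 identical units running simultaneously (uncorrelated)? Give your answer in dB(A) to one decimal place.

74.2 dB(A)

L_total = L₁ + 10·log₁₀ N for N identical incoherent sources.
L_total = 65.2 + 10·log₁₀(8) = 65.2 + 9.031 = 74.23 dB(A).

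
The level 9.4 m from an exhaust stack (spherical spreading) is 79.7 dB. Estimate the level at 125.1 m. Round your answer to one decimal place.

Point-source attenuation: ΔL = 20·log₁₀(r₂/r₁) = 20·log₁₀(125.1/9.4) = 22.483 dB.
L₂ = 79.7 − 20·log₁₀(125.1/9.4) = 79.7 − 22.483 = 57.22 dB.

57.2 dB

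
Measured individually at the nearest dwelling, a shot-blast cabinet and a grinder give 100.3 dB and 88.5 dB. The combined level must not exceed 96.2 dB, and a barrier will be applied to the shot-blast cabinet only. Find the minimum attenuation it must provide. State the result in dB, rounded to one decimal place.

4.9 dB

The untreated sources together contribute 10^(88.5/10) = 7.079e+08, i.e. 88.50 dB.
The limit corresponds to 10^(96.2/10) = 4.169e+09; subtracting the fixed part leaves 3.461e+09 for the shot-blast cabinet, i.e. 95.39 dB.
Required insertion loss = 100.3 − 95.39 = 4.91 dB.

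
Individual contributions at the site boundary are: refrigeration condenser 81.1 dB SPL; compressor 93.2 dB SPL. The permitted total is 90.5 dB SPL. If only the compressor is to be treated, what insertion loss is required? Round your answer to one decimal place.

Fixed contribution from the other source: Σ 10^(L/10) = 10^(81.1/10) = 1.288e+08 (81.10 dB SPL).
The limit corresponds to 10^(90.5/10) = 1.122e+09; subtracting the fixed part leaves 9.932e+08 for the compressor, i.e. 89.97 dB SPL.
So the compressor must be reduced from 93.2 to 89.97 dB SPL: IL = 3.23 dB.

3.2 dB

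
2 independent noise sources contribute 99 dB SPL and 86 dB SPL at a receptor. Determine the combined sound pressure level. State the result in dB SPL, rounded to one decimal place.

For uncorrelated sources the intensities add, so convert each level to linear form, sum, and take 10·log₁₀ of the total.
Σ 10^(L/10) = 10^(99/10) + 10^(86/10) = 8.341e+09.
L_total = 10·log₁₀(8.341e+09) = 99.21 dB SPL.

99.2 dB SPL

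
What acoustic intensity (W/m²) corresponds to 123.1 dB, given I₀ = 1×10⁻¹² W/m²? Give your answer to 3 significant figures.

I/I₀ = 10^(123.1/10) = 2.042e+12, so I = 2.042e+12 × 10⁻¹² W/m².

2.04 W/m²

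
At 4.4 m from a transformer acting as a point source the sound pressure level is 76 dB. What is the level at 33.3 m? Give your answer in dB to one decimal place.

58.4 dB

Point-source attenuation: ΔL = 20·log₁₀(r₂/r₁) = 20·log₁₀(33.3/4.4) = 17.580 dB.
L₂ = 76 − 20·log₁₀(33.3/4.4) = 76 − 17.580 = 58.42 dB.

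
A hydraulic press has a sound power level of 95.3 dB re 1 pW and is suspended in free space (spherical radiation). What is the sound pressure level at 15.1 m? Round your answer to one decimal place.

60.7 dB

The power spreads over a sphere of area 4π·r², so L_p = L_w − 10·log₁₀(4π·r²).
4π·r² = 2865 m², 10·log₁₀ of that is 34.572 dB.
L_p = 95.3 − 34.572 = 60.73 dB.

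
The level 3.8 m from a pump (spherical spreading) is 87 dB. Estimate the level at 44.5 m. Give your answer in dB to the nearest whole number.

66 dB

Point-source attenuation: ΔL = 20·log₁₀(r₂/r₁) = 20·log₁₀(44.5/3.8) = 21.372 dB.
L₂ = 87 − 20·log₁₀(44.5/3.8) = 87 − 21.372 = 65.63 dB.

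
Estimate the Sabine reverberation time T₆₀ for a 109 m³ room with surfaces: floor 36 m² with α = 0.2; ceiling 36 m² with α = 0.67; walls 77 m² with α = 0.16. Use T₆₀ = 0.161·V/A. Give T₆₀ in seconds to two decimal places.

0.40 s

Summing Sᵢαᵢ: 36·0.2 + 36·0.67 + 77·0.16 = 43.64 m².
T₆₀ = 0.161 × 109 / 43.64 = 0.402 s.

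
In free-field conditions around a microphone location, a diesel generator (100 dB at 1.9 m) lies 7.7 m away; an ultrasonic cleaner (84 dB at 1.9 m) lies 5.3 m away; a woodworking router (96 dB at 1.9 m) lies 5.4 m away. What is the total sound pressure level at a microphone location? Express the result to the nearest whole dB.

91 dB

First find each source's level at the receiver (point-source: −20·log₁₀(r/r_ref)), then combine on an intensity basis.
diesel generator: 100 − 20·log₁₀(7.7/1.9) = 100 − 12.15 = 87.85 dB.
ultrasonic cleaner: 84 − 20·log₁₀(5.3/1.9) = 84 − 8.91 = 75.09 dB.
woodworking router: 96 − 20·log₁₀(5.4/1.9) = 96 − 9.07 = 86.93 dB.
Σ 10^(L/10) = 1.134e+09 → L_total = 10·log₁₀(1.134e+09) = 90.55 dB.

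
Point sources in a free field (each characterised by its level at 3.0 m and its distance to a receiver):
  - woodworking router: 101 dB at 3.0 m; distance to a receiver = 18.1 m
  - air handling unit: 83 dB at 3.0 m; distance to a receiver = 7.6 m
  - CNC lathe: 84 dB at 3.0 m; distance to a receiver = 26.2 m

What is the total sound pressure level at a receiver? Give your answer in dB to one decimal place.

85.8 dB

First find each source's level at the receiver (point-source: −20·log₁₀(r/r_ref)), then combine on an intensity basis.
woodworking router: 101 − 20·log₁₀(18.1/3.0) = 101 − 15.61 = 85.39 dB.
air handling unit: 83 − 20·log₁₀(7.6/3.0) = 83 − 8.07 = 74.93 dB.
CNC lathe: 84 − 20·log₁₀(26.2/3.0) = 84 − 18.82 = 65.18 dB.
Σ 10^(L/10) = 3.802e+08 → L_total = 10·log₁₀(3.802e+08) = 85.80 dB.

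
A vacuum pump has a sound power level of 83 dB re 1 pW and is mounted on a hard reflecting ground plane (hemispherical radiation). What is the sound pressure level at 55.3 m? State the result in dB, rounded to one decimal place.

L_p = L_w − 10·log₁₀(2π·r²) with r = 55.3 m.
2π·r² = 1.921e+04 m², 10·log₁₀ of that is 42.836 dB.
L_p = 83 − 42.836 = 40.16 dB.

40.2 dB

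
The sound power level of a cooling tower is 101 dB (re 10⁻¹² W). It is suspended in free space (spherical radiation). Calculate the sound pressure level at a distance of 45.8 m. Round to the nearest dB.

57 dB

L_p = L_w − 10·log₁₀(4π·r²) with r = 45.8 m.
4π·r² = 2.636e+04 m², 10·log₁₀ of that is 44.209 dB.
L_p = 101 − 44.209 = 56.79 dB.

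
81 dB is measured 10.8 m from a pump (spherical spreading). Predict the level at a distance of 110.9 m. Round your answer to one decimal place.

60.8 dB

Spherical spreading from a point source gives a 20·log₁₀(r₂/r₁) drop.
L₂ = 81 − 20·log₁₀(110.9/10.8) = 81 − 20.230 = 60.77 dB.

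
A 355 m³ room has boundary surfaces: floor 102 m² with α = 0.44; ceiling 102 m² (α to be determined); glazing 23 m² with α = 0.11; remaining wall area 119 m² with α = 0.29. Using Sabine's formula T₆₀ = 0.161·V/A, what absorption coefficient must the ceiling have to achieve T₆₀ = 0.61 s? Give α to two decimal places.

0.12

Required total absorption A = 0.161·355/0.61 = 93.70 m².
Absorption from the other surfaces = 102·0.44 + 23·0.11 + 119·0.29 = 81.92 m², so the ceiling must supply 11.78 m² over 102 m².
α = 11.78/102 = 0.115.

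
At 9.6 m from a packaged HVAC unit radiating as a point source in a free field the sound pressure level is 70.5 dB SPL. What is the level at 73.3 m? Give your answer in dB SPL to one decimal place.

52.8 dB SPL

For a point source, L₂ = L₁ − 20·log₁₀(r₂/r₁).
L₂ = 70.5 − 20·log₁₀(73.3/9.6) = 70.5 − 17.657 = 52.84 dB SPL.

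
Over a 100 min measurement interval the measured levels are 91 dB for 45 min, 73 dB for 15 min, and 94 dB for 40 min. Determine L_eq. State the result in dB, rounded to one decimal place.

L_eq = 10·log₁₀[(1/T)·Σ tᵢ·10^(Lᵢ/10)] with T = 100 min.
Σ tᵢ·10^(Lᵢ/10) = 45·10^(91/10) + 15·10^(73/10) + 40·10^(94/10) = 1.574e+11.
L_eq = 10·log₁₀(1.574e+11/100) = 91.97 dB.

92.0 dB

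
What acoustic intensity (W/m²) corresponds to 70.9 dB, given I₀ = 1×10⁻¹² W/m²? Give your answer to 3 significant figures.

1.23e-05 W/m²

I/I₀ = 10^(70.9/10) = 1.23e+07, so I = 1.23e+07 × 10⁻¹² W/m².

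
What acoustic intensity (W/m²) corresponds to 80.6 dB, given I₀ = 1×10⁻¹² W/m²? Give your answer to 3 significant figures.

0.000115 W/m²

L = 10·log₁₀(I/I₀) ⇒ I = I₀·10^(L/10) = 10⁻¹² × 10^8.06.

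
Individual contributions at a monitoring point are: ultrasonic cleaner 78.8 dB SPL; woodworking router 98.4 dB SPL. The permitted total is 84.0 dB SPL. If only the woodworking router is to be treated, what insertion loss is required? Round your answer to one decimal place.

The untreated sources together contribute 10^(78.8/10) = 7.586e+07, i.e. 78.80 dB SPL.
To meet 84.0 dB SPL overall, the treated woodworking router may contribute at most 10^(84.0/10) − 7.586e+07 = 1.753e+08, i.e. 82.44 dB SPL.
Required insertion loss = 98.4 − 82.44 = 15.96 dB.

16.0 dB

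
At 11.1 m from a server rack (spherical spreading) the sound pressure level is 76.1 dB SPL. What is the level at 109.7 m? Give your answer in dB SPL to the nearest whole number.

For a point source, L₂ = L₁ − 20·log₁₀(r₂/r₁).
L₂ = 76.1 − 20·log₁₀(109.7/11.1) = 76.1 − 19.898 = 56.20 dB SPL.

56 dB SPL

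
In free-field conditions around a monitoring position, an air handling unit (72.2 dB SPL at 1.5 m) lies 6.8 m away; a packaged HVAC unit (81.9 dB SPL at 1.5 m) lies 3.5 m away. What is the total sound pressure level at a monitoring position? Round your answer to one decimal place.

First find each source's level at the receiver (point-source: −20·log₁₀(r/r_ref)), then combine on an intensity basis.
air handling unit: 72.2 − 20·log₁₀(6.8/1.5) = 72.2 − 13.13 = 59.07 dB SPL.
packaged HVAC unit: 81.9 − 20·log₁₀(3.5/1.5) = 81.9 − 7.36 = 74.54 dB SPL.
Σ 10^(L/10) = 2.926e+07 → L_total = 10·log₁₀(2.926e+07) = 74.66 dB SPL.

74.7 dB SPL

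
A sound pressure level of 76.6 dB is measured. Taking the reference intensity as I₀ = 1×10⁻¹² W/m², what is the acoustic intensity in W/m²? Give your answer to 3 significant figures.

I = I₀·10^(L/10) = 10⁻¹² × 10^(76.6/10) = 10^(-4.340).

4.57e-05 W/m²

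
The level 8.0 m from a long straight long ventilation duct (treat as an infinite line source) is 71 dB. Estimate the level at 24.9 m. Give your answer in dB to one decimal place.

66.1 dB

Line-source attenuation: ΔL = 10·log₁₀(r₂/r₁) = 10·log₁₀(24.9/8.0) = 4.931 dB.
L₂ = 71 − 10·log₁₀(24.9/8.0) = 71 − 4.931 = 66.07 dB.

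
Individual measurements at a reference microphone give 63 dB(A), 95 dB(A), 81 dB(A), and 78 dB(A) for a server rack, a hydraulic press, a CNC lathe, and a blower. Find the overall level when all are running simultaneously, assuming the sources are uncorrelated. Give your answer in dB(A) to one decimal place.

95.3 dB(A)

For uncorrelated sources the intensities add, so convert each level to linear form, sum, and take 10·log₁₀ of the total.
Σ 10^(L/10) = 10^(63/10) + 10^(95/10) + 10^(81/10) + 10^(78/10) = 3.353e+09.
L_total = 10·log₁₀(3.353e+09) = 95.25 dB(A).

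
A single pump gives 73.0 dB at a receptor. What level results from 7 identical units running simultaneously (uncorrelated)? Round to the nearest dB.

With 7 equal, uncorrelated contributions the intensity is 7× that of one unit, giving a rise of 10·log₁₀ 7.
L_total = 73.0 + 10·log₁₀(7) = 73.0 + 8.451 = 81.45 dB.

81 dB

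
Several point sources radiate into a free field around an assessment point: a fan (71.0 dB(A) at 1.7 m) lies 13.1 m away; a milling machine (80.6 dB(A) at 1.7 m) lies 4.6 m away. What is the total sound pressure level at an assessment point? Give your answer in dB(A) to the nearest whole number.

First find each source's level at the receiver (point-source: −20·log₁₀(r/r_ref)), then combine on an intensity basis.
fan: 71.0 − 20·log₁₀(13.1/1.7) = 71.0 − 17.74 = 53.26 dB(A).
milling machine: 80.6 − 20·log₁₀(4.6/1.7) = 80.6 − 8.65 = 71.95 dB(A).
Σ 10^(L/10) = 1.589e+07 → L_total = 10·log₁₀(1.589e+07) = 72.01 dB(A).

72 dB(A)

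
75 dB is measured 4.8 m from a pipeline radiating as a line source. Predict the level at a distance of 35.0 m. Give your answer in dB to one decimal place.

66.4 dB

For a line source, L₂ = L₁ − 10·log₁₀(r₂/r₁).
L₂ = 75 − 10·log₁₀(35.0/4.8) = 75 − 8.628 = 66.37 dB.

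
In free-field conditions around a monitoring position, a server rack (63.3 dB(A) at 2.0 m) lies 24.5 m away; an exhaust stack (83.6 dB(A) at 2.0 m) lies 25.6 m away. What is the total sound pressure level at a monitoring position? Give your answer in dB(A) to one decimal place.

61.5 dB(A)

Propagate each source to the receiver with L = L_ref − 20·log₁₀(r/r_ref), then add intensities.
server rack: 63.3 − 20·log₁₀(24.5/2.0) = 63.3 − 21.76 = 41.54 dB(A).
exhaust stack: 83.6 − 20·log₁₀(25.6/2.0) = 83.6 − 22.14 = 61.46 dB(A).
Σ 10^(L/10) = 1.412e+06 → L_total = 10·log₁₀(1.412e+06) = 61.50 dB(A).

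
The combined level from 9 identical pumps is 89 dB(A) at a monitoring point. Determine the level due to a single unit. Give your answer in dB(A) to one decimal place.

9 equal contributions raise the level by 10·log₁₀ 9 = 9.542 dB, so each unit alone gives 89 − 9.542.

79.5 dB(A)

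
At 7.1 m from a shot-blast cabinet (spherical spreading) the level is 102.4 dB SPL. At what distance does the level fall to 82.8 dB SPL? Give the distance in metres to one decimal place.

The 19.6 dB drop corresponds to a distance ratio of 10^(19.6/20) for a point source.
r₂ = 7.1·10^((102.4−82.8)/20) = 7.1·10^(19.6/20) = 67.80 m.

67.8 m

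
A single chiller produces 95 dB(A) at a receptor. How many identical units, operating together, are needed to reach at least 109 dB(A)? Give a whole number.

The shortfall is 109 − 95 = 14.0 dB, and N units add 10·log₁₀ N, so need 10·log₁₀ N ≥ 14.0.
N ≥ 10^(14.0/10) = 25.119, so N = 26.

26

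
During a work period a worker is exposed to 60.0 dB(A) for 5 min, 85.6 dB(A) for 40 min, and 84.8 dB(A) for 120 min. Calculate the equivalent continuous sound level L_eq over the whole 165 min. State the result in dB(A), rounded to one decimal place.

Weight each interval's intensity by its duration and average over T = 165 min:
Σ tᵢ·10^(Lᵢ/10) = 5·10^(60.0/10) + 40·10^(85.6/10) + 120·10^(84.8/10) = 5.077e+10.
L_eq = 10·log₁₀(5.077e+10/165) = 84.88 dB(A).

84.9 dB(A)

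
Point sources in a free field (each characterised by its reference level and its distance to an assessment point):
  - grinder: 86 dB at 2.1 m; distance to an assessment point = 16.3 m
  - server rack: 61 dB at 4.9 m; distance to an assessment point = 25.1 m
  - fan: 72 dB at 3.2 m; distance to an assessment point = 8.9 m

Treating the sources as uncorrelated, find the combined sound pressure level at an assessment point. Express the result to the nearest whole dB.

First find each source's level at the receiver (point-source: −20·log₁₀(r/r_ref)), then combine on an intensity basis.
grinder: 86 − 20·log₁₀(16.3/2.1) = 86 − 17.80 = 68.20 dB.
server rack: 61 − 20·log₁₀(25.1/4.9) = 61 − 14.19 = 46.81 dB.
fan: 72 − 20·log₁₀(8.9/3.2) = 72 − 8.88 = 63.12 dB.
Σ 10^(L/10) = 8.705e+06 → L_total = 10·log₁₀(8.705e+06) = 69.40 dB.

69 dB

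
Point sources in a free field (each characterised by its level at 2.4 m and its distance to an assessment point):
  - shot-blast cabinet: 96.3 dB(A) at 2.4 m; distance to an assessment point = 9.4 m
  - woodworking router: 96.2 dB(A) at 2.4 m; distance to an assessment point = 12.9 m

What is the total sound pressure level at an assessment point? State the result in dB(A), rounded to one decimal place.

Apply inverse-square spreading to bring every level to the receiver, then sum 10^(L/10).
shot-blast cabinet: 96.3 − 20·log₁₀(9.4/2.4) = 96.3 − 11.86 = 84.44 dB(A).
woodworking router: 96.2 − 20·log₁₀(12.9/2.4) = 96.2 − 14.61 = 81.59 dB(A).
Σ 10^(L/10) = 4.224e+08 → L_total = 10·log₁₀(4.224e+08) = 86.26 dB(A).

86.3 dB(A)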